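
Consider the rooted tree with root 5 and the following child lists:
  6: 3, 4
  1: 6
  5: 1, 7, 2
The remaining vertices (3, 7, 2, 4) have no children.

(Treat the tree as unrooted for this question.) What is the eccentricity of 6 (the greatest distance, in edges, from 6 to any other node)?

3

A farthest node from 6 is 2 (7 also at distance 3).
The path 6–1–5–2 has 3 edges.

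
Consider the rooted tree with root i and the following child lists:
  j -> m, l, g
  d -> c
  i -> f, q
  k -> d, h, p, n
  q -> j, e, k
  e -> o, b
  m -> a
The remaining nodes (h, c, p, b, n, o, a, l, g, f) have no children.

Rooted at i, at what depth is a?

4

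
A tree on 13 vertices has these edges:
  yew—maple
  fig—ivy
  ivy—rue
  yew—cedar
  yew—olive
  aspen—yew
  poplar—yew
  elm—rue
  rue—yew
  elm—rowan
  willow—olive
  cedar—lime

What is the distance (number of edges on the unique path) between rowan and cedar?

The path is rowan - elm - rue - yew - cedar, which has 4 edges.

4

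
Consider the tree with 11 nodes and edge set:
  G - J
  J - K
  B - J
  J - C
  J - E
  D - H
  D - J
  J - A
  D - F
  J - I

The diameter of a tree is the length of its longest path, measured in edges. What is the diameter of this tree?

3

BFS from F reaches C last, at distance 3; BFS from C confirms no node is farther.
Path: F - D - J - C.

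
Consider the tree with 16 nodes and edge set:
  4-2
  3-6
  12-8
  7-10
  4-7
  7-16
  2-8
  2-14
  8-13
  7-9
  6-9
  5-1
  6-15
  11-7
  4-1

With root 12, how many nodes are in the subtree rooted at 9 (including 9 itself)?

4

Descendants of 9 (including itself): 9, 6, 15, 3. That's 4.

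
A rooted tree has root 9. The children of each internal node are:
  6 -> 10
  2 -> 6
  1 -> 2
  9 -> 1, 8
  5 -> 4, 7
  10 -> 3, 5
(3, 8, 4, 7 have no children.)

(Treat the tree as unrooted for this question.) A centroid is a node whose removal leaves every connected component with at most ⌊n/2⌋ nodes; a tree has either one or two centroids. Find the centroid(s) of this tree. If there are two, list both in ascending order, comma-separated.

6, 10

Removing 6 splits the tree into components of sizes 5, 4; the largest is 5 ≤ ⌊10/2⌋ = 5.
Its neighbour 10 also leaves a largest component of size 5, so both are centroids.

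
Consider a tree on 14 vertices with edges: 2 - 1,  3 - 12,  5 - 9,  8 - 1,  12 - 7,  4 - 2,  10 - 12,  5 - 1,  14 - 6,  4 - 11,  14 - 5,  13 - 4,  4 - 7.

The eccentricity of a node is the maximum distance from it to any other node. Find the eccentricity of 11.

6

Distances from 11 peak at 6, attained at 6.
11 – 4 – 2 – 1 – 5 – 14 – 6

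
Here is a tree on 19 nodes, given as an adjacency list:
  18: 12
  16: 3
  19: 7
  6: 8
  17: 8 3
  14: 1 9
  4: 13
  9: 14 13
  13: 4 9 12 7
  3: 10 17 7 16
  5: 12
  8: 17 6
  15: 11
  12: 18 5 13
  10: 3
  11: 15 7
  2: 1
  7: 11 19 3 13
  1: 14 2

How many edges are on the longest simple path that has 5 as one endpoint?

Distances from 5 peak at 7, attained at 6.
5-12-13-7-3-17-8-6

7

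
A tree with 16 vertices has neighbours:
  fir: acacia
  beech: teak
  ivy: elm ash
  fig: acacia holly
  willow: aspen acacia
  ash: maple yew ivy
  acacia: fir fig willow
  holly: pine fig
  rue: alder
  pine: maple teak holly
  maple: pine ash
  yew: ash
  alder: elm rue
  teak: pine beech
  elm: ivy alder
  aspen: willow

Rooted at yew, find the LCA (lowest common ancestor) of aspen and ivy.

Path aspen→root: aspen willow acacia fig holly pine maple ash yew; path ivy→root: ivy ash yew.
First common node: ash.

ash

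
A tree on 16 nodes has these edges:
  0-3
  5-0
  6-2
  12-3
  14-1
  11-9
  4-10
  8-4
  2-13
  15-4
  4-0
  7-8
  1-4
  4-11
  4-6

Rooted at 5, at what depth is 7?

Climbing from 7 to the root: 7–8–4–0–5. That's 4 steps.

4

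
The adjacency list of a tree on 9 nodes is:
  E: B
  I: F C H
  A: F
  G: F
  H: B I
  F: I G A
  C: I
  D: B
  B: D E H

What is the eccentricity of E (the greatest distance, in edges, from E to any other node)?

5

The node farthest from E is A (G also at distance 5), via E–B–H–I–F–A — 5 edges.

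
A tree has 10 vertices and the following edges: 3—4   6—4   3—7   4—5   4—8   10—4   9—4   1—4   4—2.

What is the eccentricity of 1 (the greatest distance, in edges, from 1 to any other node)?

3

The node farthest from 1 is 7, via 1-4-3-7 — 3 edges.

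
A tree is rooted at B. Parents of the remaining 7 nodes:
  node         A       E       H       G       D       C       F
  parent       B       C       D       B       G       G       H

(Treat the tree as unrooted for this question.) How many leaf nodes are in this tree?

3

Degree-1 nodes: A, E, F — 3 of them.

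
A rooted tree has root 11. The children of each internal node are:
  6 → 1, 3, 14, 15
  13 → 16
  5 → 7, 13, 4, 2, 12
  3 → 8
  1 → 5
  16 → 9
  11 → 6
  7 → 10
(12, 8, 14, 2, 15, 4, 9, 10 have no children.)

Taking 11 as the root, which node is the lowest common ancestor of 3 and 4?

Path 3→root: 3 6 11; path 4→root: 4 5 1 6 11.
First common node: 6.

6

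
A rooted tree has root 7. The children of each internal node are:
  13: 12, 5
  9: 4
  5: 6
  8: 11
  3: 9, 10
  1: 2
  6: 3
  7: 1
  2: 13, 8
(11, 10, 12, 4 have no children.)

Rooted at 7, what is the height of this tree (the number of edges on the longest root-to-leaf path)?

8

The longest root-to-leaf path is 7–1–2–13–5–6–3–9–4 (8 edges).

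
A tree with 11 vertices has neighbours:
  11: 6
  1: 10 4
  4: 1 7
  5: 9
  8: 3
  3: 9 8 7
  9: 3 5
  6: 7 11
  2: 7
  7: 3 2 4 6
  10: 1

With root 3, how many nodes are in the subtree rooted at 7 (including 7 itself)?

The subtree rooted at 7 contains: 7, 4, 6, 2, 1, 11, 10 — 7 nodes.

7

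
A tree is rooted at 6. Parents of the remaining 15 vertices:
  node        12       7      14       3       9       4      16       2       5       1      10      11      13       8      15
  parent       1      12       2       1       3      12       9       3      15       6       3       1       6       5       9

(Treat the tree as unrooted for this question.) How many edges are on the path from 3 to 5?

The path is 3–9–15–5, which has 3 edges.

3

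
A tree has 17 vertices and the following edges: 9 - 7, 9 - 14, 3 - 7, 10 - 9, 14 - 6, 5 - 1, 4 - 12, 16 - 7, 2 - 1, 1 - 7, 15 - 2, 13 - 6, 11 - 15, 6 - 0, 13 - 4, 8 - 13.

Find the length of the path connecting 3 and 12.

7

3 - 7 - 9 - 14 - 6 - 13 - 4 - 12: 7 edges.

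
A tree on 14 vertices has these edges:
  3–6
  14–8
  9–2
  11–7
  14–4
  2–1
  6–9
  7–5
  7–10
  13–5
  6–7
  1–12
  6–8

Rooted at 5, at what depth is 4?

5

Path from 5 to 4: 5 → 7 → 6 → 8 → 14 → 4, which has 5 edges.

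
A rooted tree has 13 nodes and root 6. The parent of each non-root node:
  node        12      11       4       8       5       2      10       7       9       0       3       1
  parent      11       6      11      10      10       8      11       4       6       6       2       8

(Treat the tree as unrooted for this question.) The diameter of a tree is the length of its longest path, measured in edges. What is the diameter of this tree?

6

A longest path is 7 – 4 – 11 – 10 – 8 – 2 – 3, with 6 edges.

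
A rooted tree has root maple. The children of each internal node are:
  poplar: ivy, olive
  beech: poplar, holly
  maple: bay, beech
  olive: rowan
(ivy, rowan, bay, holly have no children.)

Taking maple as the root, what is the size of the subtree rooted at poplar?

poplar's subtree: {poplar, olive, ivy, rowan}, size 4.

4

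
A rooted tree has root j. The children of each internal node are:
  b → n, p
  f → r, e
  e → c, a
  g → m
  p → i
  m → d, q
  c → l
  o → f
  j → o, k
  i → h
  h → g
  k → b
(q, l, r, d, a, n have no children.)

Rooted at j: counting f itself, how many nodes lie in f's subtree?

6

Descendants of f (including itself): f, r, e, a, c, l. That's 6.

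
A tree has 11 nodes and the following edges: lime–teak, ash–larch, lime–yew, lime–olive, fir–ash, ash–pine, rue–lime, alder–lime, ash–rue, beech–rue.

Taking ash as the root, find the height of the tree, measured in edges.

3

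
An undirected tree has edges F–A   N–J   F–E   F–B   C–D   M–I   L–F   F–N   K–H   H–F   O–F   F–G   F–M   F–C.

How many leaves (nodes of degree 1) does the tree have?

The leaves are A, B, D, E, G, I, J, K, L, O.
That is 10 leaves.

10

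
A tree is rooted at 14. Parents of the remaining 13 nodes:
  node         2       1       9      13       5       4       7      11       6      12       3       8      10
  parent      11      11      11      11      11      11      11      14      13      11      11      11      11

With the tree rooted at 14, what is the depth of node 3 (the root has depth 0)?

Path from 14 to 3: 14 → 11 → 3, which has 2 edges.

2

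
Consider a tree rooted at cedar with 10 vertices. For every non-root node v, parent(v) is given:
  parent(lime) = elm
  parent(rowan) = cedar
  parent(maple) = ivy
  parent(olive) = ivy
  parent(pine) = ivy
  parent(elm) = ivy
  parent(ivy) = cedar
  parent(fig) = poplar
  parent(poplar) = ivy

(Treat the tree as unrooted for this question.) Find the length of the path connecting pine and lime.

pine–ivy–elm–lime: 3 edges.

3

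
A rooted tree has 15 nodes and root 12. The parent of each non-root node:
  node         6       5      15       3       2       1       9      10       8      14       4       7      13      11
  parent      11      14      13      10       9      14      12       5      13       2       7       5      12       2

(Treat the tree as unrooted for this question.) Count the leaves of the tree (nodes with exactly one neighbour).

6

Exactly 6 nodes have a single neighbour: 1, 3, 4, 6, 8, 15.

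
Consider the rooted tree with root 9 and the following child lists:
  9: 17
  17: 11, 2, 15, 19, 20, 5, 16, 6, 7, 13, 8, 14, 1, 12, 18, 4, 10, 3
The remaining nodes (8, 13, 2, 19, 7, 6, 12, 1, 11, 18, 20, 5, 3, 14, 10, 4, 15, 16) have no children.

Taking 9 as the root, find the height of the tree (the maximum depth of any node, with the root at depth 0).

2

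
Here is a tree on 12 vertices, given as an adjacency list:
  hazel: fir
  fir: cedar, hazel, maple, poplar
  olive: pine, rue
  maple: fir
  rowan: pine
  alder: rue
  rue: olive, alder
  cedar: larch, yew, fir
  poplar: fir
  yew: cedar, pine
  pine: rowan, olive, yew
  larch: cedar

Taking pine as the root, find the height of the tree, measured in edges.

4

The longest root-to-leaf path is pine–yew–cedar–fir–hazel (4 edges).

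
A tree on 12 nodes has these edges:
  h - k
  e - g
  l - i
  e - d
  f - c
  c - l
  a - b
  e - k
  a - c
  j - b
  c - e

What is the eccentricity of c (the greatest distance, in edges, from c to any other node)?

3

The node farthest from c is h (j also at distance 3), via c – e – k – h — 3 edges.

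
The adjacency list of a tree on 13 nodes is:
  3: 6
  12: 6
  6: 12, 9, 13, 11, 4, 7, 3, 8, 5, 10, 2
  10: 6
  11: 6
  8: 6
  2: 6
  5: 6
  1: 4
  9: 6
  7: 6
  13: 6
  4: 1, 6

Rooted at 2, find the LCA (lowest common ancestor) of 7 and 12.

Ancestors of 7 (toward the root): 7, 6, 2.
Ancestors of 12: 12, 6, 2.
The deepest node appearing in both lists is 6.

6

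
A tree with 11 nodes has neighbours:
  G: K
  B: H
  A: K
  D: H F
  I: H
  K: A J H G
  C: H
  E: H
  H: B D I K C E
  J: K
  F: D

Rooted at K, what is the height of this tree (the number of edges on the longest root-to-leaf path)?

3

A deepest node is F, reached by K – H – D – F.
That path has 3 edges, so the height is 3.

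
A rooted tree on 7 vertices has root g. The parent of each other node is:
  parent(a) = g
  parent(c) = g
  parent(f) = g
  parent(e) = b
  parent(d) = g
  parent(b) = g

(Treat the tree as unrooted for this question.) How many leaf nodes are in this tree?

The leaves are a, c, d, e, f.
That is 5 leaves.

5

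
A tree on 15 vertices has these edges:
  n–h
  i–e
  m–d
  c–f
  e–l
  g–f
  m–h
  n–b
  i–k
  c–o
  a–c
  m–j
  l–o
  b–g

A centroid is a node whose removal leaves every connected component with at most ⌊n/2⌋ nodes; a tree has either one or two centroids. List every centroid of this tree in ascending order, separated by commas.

f

Delete f: the remaining components have sizes 7, 7. Max 7 ≤ 7, so f is a centroid.
No neighbour of f does as well, so f is the unique centroid.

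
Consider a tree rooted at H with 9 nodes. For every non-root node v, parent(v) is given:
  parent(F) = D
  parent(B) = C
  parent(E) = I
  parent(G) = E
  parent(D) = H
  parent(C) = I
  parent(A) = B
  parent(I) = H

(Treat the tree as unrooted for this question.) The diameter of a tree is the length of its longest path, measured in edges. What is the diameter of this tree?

A longest path is F – D – H – I – C – B – A, with 6 edges.

6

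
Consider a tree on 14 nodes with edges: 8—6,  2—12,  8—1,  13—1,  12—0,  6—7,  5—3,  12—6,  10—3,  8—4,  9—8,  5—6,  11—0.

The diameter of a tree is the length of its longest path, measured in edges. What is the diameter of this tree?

6

BFS from 10 reaches 11 last, at distance 6; BFS from 11 confirms no node is farther.
Path: 10 – 3 – 5 – 6 – 12 – 0 – 11.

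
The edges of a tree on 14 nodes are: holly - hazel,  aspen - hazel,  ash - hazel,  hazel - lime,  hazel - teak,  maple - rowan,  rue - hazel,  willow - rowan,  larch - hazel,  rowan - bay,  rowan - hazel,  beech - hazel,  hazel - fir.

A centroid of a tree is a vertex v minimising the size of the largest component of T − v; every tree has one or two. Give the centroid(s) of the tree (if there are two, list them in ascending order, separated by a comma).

If hazel is removed the pieces have sizes 4, 1, 1, 1, 1, 1, 1, 1, 1, 1, all ≤ ⌊14/2⌋ = 7.
No neighbour of hazel does as well, so hazel is the unique centroid.

hazel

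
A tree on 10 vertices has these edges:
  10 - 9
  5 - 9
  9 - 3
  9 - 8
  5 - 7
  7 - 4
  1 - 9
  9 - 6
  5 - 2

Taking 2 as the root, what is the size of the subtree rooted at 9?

Descendants of 9 (including itself): 9, 10, 6, 8, 3, 1. That's 6.

6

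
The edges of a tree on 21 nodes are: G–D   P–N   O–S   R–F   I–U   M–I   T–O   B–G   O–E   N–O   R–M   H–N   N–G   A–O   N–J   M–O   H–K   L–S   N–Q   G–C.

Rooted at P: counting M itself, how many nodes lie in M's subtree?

M's subtree: {M, I, R, U, F}, size 5.

5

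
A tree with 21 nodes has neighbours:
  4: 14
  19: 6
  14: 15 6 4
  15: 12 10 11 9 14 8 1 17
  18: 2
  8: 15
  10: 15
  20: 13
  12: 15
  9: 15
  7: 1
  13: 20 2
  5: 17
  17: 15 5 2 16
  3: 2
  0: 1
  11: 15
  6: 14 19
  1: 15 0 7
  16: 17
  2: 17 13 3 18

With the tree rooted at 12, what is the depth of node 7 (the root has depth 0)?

3

12–15–1–7 — 3 edges.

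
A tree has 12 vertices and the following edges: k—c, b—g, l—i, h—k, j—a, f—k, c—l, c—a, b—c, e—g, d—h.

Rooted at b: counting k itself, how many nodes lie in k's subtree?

4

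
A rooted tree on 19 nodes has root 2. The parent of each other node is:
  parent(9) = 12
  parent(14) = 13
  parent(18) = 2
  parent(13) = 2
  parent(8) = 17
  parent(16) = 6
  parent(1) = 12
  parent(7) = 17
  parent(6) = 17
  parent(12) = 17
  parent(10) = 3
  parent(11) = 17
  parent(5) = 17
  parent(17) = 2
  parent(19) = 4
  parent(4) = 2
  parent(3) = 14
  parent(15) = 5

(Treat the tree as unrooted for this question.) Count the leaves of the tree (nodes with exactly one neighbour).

Degree-1 nodes: 1, 7, 8, 9, 10, 11, 15, 16, 18, 19 — 10 of them.

10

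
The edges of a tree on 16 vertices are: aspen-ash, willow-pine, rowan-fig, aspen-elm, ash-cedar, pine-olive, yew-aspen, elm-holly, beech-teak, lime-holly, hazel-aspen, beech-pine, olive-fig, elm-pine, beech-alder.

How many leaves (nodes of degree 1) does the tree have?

Degree-1 nodes: alder, cedar, hazel, lime, rowan, teak, willow, yew — 8 of them.

8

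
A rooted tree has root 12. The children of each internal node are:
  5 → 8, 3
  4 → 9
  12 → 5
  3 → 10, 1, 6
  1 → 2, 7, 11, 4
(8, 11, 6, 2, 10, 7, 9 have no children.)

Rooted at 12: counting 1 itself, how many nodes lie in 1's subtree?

Descendants of 1 (including itself): 1, 11, 7, 4, 2, 9. That's 6.

6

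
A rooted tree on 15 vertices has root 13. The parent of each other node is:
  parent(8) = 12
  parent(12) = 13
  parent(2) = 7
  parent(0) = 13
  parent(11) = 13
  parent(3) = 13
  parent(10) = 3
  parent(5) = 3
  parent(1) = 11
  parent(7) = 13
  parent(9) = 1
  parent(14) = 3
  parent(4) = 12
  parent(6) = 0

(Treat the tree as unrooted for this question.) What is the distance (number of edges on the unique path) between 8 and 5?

The path is 8 - 12 - 13 - 3 - 5, which has 4 edges.

4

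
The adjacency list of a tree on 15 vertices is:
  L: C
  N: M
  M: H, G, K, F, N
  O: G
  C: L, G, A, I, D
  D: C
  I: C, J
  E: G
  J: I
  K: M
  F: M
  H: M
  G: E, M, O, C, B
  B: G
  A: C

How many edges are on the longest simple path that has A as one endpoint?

The node farthest from A is H (K, N, F also at distance 4), via A–C–G–M–H — 4 edges.

4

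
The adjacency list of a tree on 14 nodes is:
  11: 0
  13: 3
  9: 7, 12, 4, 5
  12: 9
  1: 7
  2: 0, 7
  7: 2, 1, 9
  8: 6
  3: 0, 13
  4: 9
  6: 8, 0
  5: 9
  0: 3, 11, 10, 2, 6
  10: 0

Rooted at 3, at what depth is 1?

3 → 0 → 2 → 7 → 1 — 4 edges.

4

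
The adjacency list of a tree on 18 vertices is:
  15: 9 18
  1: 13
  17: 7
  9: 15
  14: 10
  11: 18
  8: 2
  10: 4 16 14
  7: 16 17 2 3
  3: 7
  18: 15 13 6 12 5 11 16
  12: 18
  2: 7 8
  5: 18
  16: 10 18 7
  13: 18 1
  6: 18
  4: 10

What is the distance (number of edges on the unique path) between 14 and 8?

14–10–16–7–2–8: 5 edges.

5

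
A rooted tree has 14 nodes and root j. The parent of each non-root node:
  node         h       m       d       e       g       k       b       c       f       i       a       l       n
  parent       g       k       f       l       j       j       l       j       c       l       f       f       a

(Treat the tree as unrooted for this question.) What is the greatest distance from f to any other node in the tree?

The node farthest from f is h (m also at distance 4), via f–c–j–g–h — 4 edges.

4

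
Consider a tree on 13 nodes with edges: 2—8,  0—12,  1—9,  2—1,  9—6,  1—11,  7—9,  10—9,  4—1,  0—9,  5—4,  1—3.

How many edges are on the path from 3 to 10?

Walking from 3: 3 – 1 – 9 – 10. Length 3.

3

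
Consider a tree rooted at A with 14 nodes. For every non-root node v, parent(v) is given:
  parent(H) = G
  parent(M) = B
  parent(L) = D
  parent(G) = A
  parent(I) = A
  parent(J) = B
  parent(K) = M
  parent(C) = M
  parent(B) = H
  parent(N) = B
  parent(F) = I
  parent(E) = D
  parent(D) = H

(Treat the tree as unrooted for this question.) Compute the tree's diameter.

7

A longest path is F – I – A – G – H – B – M – C, with 7 edges.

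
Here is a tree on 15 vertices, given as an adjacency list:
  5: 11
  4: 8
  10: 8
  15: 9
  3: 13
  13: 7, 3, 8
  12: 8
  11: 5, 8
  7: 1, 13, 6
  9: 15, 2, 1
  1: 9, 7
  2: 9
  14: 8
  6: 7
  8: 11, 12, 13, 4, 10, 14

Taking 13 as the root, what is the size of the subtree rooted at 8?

7

The subtree rooted at 8 contains: 8, 4, 11, 12, 10, 14, 5 — 7 nodes.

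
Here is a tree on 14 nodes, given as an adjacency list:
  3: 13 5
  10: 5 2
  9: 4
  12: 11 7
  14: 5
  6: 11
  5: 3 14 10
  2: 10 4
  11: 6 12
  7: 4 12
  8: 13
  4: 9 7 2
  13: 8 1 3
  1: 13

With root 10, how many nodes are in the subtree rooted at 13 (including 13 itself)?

3

Descendants of 13 (including itself): 13, 8, 1. That's 3.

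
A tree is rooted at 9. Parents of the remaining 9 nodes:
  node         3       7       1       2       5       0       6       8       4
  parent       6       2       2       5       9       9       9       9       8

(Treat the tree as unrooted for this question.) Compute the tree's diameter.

5

BFS from 4 reaches 1 last, at distance 5; BFS from 1 confirms no node is farther.
Path: 4-8-9-5-2-1.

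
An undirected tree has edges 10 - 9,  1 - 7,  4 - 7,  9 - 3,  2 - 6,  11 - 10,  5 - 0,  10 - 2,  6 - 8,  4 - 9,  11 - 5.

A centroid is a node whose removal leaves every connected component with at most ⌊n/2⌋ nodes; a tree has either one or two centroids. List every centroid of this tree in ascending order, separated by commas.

Delete 10: the remaining components have sizes 5, 3, 3. Max 5 ≤ 6, so 10 is a centroid.
No neighbour of 10 does as well, so 10 is the unique centroid.

10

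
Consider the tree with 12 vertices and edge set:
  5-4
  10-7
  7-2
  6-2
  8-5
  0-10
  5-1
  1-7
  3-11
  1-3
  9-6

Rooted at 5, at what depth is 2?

3

Climbing from 2 to the root: 2–7–1–5. That's 3 steps.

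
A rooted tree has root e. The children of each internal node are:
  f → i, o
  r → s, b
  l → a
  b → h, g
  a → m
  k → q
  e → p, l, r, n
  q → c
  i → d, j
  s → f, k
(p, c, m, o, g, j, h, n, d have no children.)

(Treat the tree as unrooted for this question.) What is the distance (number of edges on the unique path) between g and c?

Walking from g: g - b - r - s - k - q - c. Length 6.

6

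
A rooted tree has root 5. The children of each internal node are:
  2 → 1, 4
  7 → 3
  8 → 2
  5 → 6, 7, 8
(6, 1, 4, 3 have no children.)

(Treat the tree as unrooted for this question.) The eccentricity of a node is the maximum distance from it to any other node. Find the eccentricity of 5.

3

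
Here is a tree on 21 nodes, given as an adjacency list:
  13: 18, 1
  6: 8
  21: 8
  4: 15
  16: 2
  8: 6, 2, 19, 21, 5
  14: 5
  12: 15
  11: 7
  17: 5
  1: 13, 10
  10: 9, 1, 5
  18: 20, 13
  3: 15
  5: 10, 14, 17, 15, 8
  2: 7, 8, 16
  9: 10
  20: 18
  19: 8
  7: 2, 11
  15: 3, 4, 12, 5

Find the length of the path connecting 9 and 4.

4

Walking from 9: 9 – 10 – 5 – 15 – 4. Length 4.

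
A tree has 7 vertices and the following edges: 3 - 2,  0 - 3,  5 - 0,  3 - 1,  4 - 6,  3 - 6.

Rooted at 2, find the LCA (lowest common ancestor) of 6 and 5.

3

Path 6→root: 6 3 2; path 5→root: 5 0 3 2.
First common node: 3.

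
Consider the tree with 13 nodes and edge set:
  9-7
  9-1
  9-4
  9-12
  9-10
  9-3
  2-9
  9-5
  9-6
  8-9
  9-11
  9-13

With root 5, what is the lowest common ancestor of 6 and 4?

9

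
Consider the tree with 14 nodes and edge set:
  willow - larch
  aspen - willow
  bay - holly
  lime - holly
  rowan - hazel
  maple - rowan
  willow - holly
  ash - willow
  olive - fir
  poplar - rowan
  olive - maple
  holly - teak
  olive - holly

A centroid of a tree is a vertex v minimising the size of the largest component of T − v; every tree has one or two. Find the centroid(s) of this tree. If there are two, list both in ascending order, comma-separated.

Delete holly: the remaining components have sizes 6, 4, 1, 1, 1. Max 6 ≤ 7, so holly is a centroid.
No neighbour of holly does as well, so holly is the unique centroid.

holly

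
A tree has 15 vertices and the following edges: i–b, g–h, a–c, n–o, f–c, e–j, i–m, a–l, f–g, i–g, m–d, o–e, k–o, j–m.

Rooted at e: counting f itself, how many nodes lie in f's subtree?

Descendants of f (including itself): f, c, a, l. That's 4.

4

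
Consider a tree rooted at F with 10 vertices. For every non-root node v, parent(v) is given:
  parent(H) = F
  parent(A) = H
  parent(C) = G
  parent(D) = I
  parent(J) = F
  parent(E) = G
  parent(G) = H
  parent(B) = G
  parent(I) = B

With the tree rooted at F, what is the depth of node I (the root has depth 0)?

4

Climbing from I to the root: I – B – G – H – F. That's 4 steps.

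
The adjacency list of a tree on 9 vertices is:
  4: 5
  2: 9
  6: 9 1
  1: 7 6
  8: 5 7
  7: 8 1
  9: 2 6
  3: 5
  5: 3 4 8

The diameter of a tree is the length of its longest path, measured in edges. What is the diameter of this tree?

A longest path is 2-9-6-1-7-8-5-3, with 7 edges.

7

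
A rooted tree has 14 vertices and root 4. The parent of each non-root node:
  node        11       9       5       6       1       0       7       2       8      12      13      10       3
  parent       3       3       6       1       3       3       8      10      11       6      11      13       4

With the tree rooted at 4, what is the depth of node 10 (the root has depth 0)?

4

4 → 3 → 11 → 13 → 10 — 4 edges.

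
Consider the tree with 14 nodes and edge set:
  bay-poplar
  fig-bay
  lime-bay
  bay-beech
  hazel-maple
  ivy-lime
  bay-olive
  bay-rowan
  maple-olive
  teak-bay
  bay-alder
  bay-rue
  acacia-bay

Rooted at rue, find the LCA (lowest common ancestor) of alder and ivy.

bay

Path alder→root: alder bay rue; path ivy→root: ivy lime bay rue.
First common node: bay.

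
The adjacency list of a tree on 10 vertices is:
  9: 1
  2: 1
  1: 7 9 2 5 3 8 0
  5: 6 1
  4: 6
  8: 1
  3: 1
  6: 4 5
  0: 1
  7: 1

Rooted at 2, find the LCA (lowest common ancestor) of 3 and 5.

1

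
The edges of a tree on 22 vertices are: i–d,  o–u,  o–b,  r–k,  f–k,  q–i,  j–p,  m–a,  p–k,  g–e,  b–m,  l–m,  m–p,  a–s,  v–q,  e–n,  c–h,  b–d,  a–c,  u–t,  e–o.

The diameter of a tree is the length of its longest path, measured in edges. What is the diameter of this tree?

BFS from r reaches v last, at distance 8; BFS from v confirms no node is farther.
Path: r – k – p – m – b – d – i – q – v.

8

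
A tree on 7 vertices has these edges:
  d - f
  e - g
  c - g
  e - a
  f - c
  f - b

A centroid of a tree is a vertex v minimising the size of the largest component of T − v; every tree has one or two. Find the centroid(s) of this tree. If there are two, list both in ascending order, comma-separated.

Delete c: the remaining components have sizes 3, 3. Max 3 ≤ 3, so c is a centroid.
No neighbour of c does as well, so c is the unique centroid.

c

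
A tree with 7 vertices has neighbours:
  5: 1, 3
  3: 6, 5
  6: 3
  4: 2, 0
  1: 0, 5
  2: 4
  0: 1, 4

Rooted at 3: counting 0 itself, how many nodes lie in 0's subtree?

The subtree rooted at 0 contains: 0, 4, 2 — 3 nodes.

3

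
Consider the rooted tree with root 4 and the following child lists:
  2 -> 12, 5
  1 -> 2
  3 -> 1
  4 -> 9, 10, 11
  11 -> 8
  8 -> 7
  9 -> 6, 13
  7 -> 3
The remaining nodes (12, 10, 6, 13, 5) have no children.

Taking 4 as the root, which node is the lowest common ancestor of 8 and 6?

Path 8→root: 8 11 4; path 6→root: 6 9 4.
First common node: 4.

4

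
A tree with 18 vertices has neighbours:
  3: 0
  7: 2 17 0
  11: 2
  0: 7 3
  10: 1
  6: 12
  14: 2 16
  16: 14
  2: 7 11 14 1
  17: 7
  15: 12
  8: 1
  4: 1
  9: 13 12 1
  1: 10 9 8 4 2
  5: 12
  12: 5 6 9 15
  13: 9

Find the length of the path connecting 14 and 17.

The path is 14–2–7–17, which has 3 edges.

3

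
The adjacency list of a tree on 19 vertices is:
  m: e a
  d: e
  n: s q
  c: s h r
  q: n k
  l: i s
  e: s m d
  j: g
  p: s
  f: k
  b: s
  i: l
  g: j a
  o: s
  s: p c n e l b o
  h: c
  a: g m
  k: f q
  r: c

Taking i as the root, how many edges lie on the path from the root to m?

4

Path from i to m: i–l–s–e–m, which has 4 edges.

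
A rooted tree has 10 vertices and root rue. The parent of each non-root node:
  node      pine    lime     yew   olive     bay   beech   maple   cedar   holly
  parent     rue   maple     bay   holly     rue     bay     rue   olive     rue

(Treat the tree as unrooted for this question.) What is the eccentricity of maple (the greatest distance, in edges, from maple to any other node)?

A farthest node from maple is cedar.
The path maple-rue-holly-olive-cedar has 4 edges.

4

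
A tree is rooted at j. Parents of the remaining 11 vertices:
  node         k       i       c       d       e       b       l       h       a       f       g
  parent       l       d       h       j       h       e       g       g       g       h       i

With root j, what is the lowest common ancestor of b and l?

g

Ancestors of b (toward the root): b, e, h, g, i, d, j.
Ancestors of l: l, g, i, d, j.
The deepest node appearing in both lists is g.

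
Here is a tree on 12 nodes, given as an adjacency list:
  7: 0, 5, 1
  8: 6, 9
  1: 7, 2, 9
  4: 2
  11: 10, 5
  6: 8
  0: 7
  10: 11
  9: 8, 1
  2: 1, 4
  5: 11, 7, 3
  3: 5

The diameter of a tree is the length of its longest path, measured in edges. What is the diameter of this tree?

7

BFS from 6 reaches 10 last, at distance 7; BFS from 10 confirms no node is farther.
Path: 6 – 8 – 9 – 1 – 7 – 5 – 11 – 10.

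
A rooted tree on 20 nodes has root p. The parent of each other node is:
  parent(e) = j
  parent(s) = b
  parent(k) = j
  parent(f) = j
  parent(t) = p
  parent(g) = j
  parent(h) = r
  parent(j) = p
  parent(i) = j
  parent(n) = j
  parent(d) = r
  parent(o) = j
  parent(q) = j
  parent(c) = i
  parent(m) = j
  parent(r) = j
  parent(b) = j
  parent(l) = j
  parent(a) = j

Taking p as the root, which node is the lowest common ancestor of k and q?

j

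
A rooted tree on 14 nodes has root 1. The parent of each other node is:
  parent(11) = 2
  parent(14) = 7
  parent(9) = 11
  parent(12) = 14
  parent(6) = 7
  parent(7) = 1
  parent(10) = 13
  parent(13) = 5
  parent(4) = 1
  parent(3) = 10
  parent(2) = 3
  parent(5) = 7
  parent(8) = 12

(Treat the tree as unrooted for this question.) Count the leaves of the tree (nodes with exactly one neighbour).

4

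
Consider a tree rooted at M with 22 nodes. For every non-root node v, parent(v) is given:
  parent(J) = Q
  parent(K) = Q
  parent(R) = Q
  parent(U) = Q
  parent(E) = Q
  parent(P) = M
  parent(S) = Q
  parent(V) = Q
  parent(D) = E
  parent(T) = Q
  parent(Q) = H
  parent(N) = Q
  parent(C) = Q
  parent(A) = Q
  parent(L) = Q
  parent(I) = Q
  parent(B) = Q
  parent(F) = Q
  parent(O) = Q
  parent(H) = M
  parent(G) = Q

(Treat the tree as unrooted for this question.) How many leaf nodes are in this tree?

18

Exactly 18 nodes have a single neighbour: A, B, C, D, F, G, I, J, K, L, N, O, P, R, S, T, U, V.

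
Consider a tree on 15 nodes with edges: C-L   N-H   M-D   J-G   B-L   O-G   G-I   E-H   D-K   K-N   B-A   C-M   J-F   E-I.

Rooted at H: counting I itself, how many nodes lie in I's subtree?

Descendants of I (including itself): I, G, O, J, F. That's 5.

5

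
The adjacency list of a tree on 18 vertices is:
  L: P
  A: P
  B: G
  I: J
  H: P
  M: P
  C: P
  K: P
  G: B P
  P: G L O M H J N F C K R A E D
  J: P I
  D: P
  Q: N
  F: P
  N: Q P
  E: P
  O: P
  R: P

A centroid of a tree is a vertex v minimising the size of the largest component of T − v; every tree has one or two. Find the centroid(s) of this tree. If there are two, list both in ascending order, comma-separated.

If P is removed the pieces have sizes 2, 2, 2, 1, 1, 1, 1, 1, 1, 1, 1, 1, 1, 1, all ≤ ⌊18/2⌋ = 9.
No neighbour of P does as well, so P is the unique centroid.

P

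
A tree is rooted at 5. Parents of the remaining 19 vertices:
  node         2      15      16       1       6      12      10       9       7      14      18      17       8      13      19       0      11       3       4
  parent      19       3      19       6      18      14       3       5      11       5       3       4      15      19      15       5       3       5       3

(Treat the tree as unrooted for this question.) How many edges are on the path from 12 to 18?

4

The path is 12 – 14 – 5 – 3 – 18, which has 4 edges.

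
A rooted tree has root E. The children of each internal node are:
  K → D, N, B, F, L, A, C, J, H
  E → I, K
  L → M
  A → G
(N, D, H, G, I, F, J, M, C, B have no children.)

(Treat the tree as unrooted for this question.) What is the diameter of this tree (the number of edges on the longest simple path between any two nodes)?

BFS from G reaches I last, at distance 4; BFS from I confirms no node is farther.
Path: G-A-K-E-I.

4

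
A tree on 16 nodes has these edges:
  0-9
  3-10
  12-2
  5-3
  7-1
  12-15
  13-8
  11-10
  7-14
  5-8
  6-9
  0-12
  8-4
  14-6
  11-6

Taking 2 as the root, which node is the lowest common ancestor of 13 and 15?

Ancestors of 13 (toward the root): 13, 8, 5, 3, 10, 11, 6, 9, 0, 12, 2.
Ancestors of 15: 15, 12, 2.
The deepest node appearing in both lists is 12.

12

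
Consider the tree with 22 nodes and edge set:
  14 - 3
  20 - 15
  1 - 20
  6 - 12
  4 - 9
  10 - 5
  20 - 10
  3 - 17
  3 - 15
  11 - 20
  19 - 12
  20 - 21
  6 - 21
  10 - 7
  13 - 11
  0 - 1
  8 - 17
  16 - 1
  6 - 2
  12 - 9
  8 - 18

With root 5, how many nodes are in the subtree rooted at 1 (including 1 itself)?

Descendants of 1 (including itself): 1, 16, 0. That's 3.

3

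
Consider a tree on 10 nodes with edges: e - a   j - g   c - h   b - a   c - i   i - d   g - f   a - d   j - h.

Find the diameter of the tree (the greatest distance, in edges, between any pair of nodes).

A longest path is b – a – d – i – c – h – j – g – f, with 8 edges.

8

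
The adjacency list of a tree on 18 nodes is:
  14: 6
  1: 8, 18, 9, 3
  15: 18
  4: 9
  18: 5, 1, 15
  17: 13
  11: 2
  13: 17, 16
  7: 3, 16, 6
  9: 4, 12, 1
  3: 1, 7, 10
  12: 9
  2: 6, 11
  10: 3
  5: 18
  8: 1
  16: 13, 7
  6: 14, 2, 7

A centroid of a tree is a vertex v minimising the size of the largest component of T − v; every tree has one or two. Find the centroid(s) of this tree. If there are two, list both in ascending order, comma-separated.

Removing 3 splits the tree into components of sizes 8, 8, 1; the largest is 8 ≤ ⌊18/2⌋ = 9.
Every other node leaves some component of size > 9, so the centroid is unique.

3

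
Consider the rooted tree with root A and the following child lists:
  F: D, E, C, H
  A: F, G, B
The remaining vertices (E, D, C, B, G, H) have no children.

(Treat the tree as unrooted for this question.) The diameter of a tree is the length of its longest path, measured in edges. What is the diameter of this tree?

Starting from G, a farthest node is E at distance 3.
One longest path: G – A – F – E.
So the diameter is 3.

3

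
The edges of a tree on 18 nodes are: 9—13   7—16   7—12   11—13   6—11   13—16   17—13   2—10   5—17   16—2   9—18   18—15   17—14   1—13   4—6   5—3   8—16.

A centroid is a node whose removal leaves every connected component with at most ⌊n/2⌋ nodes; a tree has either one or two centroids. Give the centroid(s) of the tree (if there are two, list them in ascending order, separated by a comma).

If 13 is removed the pieces have sizes 6, 4, 3, 3, 1, all ≤ ⌊18/2⌋ = 9.
Every other node leaves some component of size > 9, so the centroid is unique.

13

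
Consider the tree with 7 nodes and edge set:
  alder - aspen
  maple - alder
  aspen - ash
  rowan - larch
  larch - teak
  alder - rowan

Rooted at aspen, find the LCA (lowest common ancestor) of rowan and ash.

rowan's ancestor chain is rowan, alder, aspen and ash's is ash, aspen; they first meet at aspen.

aspen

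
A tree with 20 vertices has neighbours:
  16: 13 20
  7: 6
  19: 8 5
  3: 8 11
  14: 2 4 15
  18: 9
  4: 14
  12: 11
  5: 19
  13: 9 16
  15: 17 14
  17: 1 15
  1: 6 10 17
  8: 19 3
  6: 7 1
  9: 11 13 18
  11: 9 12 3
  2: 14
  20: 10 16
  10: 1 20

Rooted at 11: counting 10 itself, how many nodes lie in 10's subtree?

The subtree rooted at 10 contains: 10, 1, 17, 6, 15, 7, 14, 2, 4 — 9 nodes.

9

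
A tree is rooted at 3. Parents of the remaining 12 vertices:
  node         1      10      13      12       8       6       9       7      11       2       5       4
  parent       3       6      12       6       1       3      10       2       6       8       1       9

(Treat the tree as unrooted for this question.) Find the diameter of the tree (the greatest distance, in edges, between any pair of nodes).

8

BFS from 4 reaches 7 last, at distance 8; BFS from 7 confirms no node is farther.
Path: 4 - 9 - 10 - 6 - 3 - 1 - 8 - 2 - 7.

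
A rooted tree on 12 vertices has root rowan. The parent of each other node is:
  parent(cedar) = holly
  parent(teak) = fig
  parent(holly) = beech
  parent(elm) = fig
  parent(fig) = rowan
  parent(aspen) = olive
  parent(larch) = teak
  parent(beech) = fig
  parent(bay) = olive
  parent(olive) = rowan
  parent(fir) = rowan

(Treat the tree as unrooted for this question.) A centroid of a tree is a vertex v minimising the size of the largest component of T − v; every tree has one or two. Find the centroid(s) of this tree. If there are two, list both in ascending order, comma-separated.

Removing fig splits the tree into components of sizes 5, 3, 2, 1; the largest is 5 ≤ ⌊12/2⌋ = 6.
Every other node leaves some component of size > 6, so the centroid is unique.

fig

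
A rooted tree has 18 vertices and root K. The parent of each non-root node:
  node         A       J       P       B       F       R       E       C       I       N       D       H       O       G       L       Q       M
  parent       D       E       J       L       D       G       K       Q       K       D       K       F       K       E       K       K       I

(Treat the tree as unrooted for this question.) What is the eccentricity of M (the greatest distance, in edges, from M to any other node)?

Distances from M peak at 5, attained at H (P, R also at distance 5).
M – I – K – D – F – H

5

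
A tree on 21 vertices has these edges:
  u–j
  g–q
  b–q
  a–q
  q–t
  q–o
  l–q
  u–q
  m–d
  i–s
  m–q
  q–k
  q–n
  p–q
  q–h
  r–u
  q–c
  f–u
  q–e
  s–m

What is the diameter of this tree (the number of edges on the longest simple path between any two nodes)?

5

Starting from i, a farthest node is r at distance 5.
One longest path: i–s–m–q–u–r.
So the diameter is 5.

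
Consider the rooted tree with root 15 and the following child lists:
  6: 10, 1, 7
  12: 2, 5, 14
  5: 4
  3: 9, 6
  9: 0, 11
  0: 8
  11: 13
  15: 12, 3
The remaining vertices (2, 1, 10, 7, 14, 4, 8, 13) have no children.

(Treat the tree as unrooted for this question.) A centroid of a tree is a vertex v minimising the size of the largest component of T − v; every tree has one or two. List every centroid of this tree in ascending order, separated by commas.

3

If 3 is removed the pieces have sizes 6, 5, 4, all ≤ ⌊16/2⌋ = 8.
Every other node leaves some component of size > 8, so the centroid is unique.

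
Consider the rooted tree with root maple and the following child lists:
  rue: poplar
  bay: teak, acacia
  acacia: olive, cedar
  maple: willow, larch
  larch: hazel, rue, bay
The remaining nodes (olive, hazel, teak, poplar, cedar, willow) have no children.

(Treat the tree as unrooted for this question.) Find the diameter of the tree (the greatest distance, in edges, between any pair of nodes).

A longest path is olive - acacia - bay - larch - maple - willow, with 5 edges.

5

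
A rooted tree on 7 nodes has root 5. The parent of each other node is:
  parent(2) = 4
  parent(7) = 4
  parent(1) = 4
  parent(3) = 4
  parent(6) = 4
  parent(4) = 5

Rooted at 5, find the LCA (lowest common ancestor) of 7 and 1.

Ancestors of 7 (toward the root): 7, 4, 5.
Ancestors of 1: 1, 4, 5.
The deepest node appearing in both lists is 4.

4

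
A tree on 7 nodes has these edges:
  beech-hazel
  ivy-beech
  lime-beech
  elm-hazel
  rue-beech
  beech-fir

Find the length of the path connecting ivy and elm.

Walking from ivy: ivy - beech - hazel - elm. Length 3.

3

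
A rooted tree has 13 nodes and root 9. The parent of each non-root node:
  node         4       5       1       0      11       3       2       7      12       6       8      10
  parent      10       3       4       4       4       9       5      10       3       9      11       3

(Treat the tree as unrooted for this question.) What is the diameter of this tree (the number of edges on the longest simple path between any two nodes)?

BFS from 8 reaches 6 last, at distance 6; BFS from 6 confirms no node is farther.
Path: 8 – 11 – 4 – 10 – 3 – 9 – 6.

6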